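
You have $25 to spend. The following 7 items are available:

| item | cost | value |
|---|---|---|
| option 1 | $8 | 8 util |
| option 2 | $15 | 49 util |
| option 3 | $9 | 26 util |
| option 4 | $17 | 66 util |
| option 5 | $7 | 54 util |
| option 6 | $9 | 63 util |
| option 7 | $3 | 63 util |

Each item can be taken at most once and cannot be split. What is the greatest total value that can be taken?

180 util

Check high-value combinations within $25:
- option 5+option 6+option 7: cost 7+9+3=19, value 54+63+63=180
- option 2+option 5+option 7: cost 15+7+3=25, value 49+54+63=166
- option 3+option 6+option 7: cost 9+9+3=21, value 26+63+63=152
- option 3+option 5+option 7: cost 9+7+3=19, value 26+54+63=143
- option 3+option 5+option 6: cost 9+7+9=25, value 26+54+63=143
Best: 180 util.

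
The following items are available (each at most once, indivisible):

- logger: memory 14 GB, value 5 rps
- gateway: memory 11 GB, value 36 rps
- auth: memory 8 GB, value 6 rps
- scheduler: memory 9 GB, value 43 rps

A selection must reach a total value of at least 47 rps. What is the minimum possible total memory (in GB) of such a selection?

Subsets with value ≥ 47, sorted by total memory:
- auth+scheduler: memory 17, value 49
- gateway+scheduler: memory 20, value 79
- logger+scheduler: memory 23, value 48
Minimum memory: 17 GB.

17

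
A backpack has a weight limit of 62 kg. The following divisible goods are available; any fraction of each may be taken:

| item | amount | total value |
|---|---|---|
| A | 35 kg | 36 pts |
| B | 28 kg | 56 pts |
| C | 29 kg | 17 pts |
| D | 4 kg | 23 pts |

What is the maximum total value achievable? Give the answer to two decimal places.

Take in order of value per unit:
- D (23/4 per unit): all 4 → value 23, running total 23.00
- B (56/28 per unit): all 28 → value 56, running total 79.00
- A (36/35 per unit): 30 of 35 → value 30×36/35 = 30.8571, running total 109.86
Total 109.86.

109.86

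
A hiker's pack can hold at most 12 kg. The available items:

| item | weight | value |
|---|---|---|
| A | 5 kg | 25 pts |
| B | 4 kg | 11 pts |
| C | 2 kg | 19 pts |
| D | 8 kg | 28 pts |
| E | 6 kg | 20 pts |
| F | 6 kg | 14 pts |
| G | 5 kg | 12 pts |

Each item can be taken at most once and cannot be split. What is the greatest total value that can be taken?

56 pts

Check high-value combinations within 12 kg:
- A+C+G: weight 5+2+5=12, value 25+19+12=56
- A+B+C: weight 5+4+2=11, value 25+11+19=55
- B+C+E: weight 4+2+6=12, value 11+19+20=50
- C+D: weight 2+8=10, value 19+28=47
- A+E: weight 5+6=11, value 25+20=45
Best: 56 pts.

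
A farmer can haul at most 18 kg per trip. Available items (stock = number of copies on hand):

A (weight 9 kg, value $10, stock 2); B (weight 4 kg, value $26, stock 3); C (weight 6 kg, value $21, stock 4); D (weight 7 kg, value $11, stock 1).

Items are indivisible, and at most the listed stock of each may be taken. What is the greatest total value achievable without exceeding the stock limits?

$99

Best selections within weight 18 and stock limits:
- 3×B + 1×C: weight 18, value 99
- 3×B: weight 12, value 78
- 2×B + 1×C: weight 14, value 73
- 1×B + 2×C: weight 16, value 68
Best: $99.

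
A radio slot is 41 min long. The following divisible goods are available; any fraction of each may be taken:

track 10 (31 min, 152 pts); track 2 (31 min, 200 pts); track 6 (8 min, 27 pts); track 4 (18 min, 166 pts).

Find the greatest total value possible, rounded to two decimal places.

314.39

Take in order of value per unit:
- track 4 (166/18 per unit): all 18 → value 166, running total 166.00
- track 2 (200/31 per unit): 23 of 31 → value 23×200/31 = 148.3871, running total 314.39
Total 314.39.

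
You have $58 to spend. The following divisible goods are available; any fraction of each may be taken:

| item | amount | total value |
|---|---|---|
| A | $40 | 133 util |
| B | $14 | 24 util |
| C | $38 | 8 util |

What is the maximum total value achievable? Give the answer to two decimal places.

Take in order of value per unit:
- A (133/40 per unit): all 40 → value 133, running total 133.00
- B (24/14 per unit): all 14 → value 24, running total 157.00
- C (8/38 per unit): 4 of 38 → value 4×8/38 = 0.8421, running total 157.84
Total 157.84.

157.84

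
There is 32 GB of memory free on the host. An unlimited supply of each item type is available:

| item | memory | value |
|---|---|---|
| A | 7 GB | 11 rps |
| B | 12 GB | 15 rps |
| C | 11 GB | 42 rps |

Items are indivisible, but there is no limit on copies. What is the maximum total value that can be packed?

Best value-per-unit is C at 42/11; filling with it alone gives 2×42 = 84.
Optimal mix: 1×A + 2×C → memory 29, value 95.

95 rps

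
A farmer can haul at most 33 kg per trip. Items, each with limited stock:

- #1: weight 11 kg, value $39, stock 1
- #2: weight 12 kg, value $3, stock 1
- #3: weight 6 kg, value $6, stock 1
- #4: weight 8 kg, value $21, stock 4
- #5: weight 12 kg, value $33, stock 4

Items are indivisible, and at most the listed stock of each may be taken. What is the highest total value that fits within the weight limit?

Top feasible selections:
- 1×#1 + 1×#4 + 1×#5: weight 31, value 93
- 1×#4 + 2×#5: weight 32, value 87
- 1×#1 + 1×#3 + 2×#4: weight 33, value 87
Best: $93.

$93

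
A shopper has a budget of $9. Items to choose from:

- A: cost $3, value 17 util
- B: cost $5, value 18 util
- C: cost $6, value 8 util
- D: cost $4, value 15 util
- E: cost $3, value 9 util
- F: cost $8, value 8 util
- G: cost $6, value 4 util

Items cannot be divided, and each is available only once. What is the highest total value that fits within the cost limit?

This is a 0/1 knapsack; check combinations near the capacity.
- A+B: cost 3+5=8, value 17+18=35
- B+D: cost 5+4=9, value 18+15=33
- A+D: cost 3+4=7, value 17+15=32
- B+E: cost 5+3=8, value 18+9=27
Best: 35 util.

35 util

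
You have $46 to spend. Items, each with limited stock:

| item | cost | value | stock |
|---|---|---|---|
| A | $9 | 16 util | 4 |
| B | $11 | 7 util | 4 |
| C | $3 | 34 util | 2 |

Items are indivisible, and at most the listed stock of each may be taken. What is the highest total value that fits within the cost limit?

Top feasible selections:
- 4×A + 2×C: cost 42, value 132
- 3×A + 1×B + 2×C: cost 44, value 123
Best: 132 util.

132 util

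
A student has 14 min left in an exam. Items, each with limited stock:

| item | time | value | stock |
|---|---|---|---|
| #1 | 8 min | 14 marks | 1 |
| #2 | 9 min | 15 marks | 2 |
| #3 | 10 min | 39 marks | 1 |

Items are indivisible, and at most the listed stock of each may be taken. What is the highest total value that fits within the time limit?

39 marks

Best selections within time 14 and stock limits:
- 1×#3: time 10, value 39
- 1×#2: time 9, value 15
- 1×#1: time 8, value 14
Best: 39 marks.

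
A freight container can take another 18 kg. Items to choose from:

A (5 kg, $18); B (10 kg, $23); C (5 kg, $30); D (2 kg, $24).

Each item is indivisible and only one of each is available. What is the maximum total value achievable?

Check high-value combinations within 18 kg:
- B+C+D: weight 10+5+2=17, value 23+30+24=77
- A+C+D: weight 5+5+2=12, value 18+30+24=72
- A+B+D: weight 5+10+2=17, value 18+23+24=65
Best: $77.

$77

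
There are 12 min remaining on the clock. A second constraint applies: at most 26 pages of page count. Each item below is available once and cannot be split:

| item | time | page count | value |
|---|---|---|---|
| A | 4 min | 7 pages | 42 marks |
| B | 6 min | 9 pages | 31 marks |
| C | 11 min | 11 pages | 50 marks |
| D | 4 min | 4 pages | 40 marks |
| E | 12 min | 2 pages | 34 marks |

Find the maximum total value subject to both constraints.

Feasible sets respecting both limits:
- A+D: time 8, page count 11, value 82
- A+B: time 10, page count 16, value 73
- B+D: time 10, page count 13, value 71
- C: time 11, page count 11, value 50
Best: 82 marks.

82 marks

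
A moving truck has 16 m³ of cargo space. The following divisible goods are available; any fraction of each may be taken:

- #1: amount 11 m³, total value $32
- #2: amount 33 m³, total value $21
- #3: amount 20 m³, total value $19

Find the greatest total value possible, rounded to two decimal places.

36.75

Take in order of value per unit:
- #1 (32/11 per unit): all 11 → value 32, running total 32.00
- #3 (19/20 per unit): 5 of 20 → value 5×19/20 = 4.7500, running total 36.75
Total 36.75.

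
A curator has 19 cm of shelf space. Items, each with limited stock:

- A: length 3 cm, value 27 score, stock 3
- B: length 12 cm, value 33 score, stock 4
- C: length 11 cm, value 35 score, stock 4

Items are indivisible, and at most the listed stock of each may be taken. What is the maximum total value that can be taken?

89 score

Best selections within length 19 and stock limits:
- 2×A + 1×C: length 17, value 89
- 2×A + 1×B: length 18, value 87
- 3×A: length 9, value 81
- 1×A + 1×C: length 14, value 62
Best: 89 score.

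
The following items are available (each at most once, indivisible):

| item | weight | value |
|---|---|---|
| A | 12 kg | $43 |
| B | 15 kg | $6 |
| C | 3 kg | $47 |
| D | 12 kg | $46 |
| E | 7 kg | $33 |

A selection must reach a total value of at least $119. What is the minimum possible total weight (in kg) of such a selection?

Subsets with value ≥ 119, sorted by total weight:
- C+D+E: weight 22, value 126
- A+C+E: weight 22, value 123
- A+C+D: weight 27, value 136
- A+D+E: weight 31, value 122
Minimum weight: 22 kg.

22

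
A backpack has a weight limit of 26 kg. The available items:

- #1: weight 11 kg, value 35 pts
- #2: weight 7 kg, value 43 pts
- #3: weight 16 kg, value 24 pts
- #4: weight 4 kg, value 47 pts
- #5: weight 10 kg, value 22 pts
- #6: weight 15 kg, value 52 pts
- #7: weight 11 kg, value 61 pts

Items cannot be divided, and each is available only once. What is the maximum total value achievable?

Check high-value combinations within 26 kg:
- #2+#4+#7: weight 7+4+11=22, value 43+47+61=151
- #1+#4+#7: weight 11+4+11=26, value 35+47+61=143
- #2+#4+#6: weight 7+4+15=26, value 43+47+52=142
- #4+#5+#7: weight 4+10+11=25, value 47+22+61=130
- #1+#2+#4: weight 11+7+4=22, value 35+43+47=125
Best: 151 pts.

151 pts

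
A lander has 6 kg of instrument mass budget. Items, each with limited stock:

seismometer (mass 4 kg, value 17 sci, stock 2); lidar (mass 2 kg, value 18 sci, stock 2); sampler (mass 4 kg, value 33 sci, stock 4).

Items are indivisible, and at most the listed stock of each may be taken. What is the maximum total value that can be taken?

51 sci

Best selections within mass 6 and stock limits:
- 1×lidar + 1×sampler: mass 6, value 51
- 2×lidar: mass 4, value 36
- 1×seismometer + 1×lidar: mass 6, value 35
Best: 51 sci.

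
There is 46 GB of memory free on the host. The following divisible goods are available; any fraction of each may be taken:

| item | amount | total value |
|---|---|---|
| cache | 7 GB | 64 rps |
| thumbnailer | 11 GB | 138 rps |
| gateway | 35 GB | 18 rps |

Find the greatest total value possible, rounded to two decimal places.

Take in order of value per unit:
- thumbnailer (138/11 per unit): all 11 → value 138, running total 138.00
- cache (64/7 per unit): all 7 → value 64, running total 202.00
- gateway (18/35 per unit): 28 of 35 → value 28×18/35 = 14.4000, running total 216.40
Total 216.40.

216.40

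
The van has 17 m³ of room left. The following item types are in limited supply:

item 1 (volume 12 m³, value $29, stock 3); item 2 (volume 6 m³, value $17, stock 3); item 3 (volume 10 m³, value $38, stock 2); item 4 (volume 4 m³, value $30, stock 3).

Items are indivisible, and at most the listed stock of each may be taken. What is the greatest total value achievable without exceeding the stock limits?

$90

Top feasible selections:
- 3×item 4: volume 12, value 90
- 1×item 2 + 2×item 4: volume 14, value 77
Best: $90.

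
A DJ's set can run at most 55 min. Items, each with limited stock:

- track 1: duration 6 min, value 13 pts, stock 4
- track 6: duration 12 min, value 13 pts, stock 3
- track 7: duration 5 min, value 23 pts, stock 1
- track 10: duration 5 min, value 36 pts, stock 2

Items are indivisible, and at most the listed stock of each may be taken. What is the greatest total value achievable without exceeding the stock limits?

Top feasible selections:
- 4×track 1 + 1×track 6 + 1×track 7 + 2×track 10: duration 51, value 160
- 4×track 1 + 1×track 7 + 2×track 10: duration 39, value 147
Best: 160 pts.

160 pts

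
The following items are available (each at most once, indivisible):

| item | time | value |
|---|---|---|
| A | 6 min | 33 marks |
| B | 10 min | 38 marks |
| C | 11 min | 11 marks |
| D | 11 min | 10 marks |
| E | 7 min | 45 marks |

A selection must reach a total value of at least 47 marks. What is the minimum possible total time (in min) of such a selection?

13

Subsets with value ≥ 47, sorted by total time:
- A+E: time 13, value 78
- A+B: time 16, value 71
- B+E: time 17, value 83
- C+E: time 18, value 56
Minimum time: 13 min.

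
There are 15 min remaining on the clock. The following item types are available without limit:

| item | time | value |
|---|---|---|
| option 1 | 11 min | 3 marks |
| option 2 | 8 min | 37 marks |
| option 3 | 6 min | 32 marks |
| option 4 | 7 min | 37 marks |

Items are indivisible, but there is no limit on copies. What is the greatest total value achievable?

Best value-per-unit is option 3 at 32/6; filling with it alone gives 2×32 = 64.
Optimal mix: 1×option 2 + 1×option 4 → time 15, value 74.

74 marks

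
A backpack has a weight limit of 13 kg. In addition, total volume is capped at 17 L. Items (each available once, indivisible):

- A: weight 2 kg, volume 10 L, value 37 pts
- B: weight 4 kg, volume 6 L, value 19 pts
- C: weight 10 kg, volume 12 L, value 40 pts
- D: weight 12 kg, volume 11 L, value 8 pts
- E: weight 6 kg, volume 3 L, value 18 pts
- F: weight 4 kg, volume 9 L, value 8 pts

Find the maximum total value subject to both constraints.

Feasible sets respecting both limits:
- A+B: weight 6, volume 16, value 56
- A+E: weight 8, volume 13, value 55
- C: weight 10, volume 12, value 40
Best: 56 pts.

56 pts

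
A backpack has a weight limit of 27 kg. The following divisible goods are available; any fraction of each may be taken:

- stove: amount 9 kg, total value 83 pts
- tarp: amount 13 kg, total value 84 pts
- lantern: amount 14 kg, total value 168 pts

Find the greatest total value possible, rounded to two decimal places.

276.85

Take in order of value per unit:
- lantern (168/14 per unit): all 14 → value 168, running total 168.00
- stove (83/9 per unit): all 9 → value 83, running total 251.00
- tarp (84/13 per unit): 4 of 13 → value 4×84/13 = 25.8462, running total 276.85
Total 276.85.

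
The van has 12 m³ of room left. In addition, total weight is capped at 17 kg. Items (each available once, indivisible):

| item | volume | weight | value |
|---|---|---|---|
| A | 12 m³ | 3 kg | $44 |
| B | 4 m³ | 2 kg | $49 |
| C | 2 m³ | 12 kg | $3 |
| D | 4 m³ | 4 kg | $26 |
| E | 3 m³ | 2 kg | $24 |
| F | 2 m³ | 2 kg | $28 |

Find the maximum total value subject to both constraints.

$103

Feasible sets respecting both limits:
- B+D+F: volume 10, weight 8, value 103
- B+E+F: volume 9, weight 6, value 101
- B+D+E: volume 11, weight 8, value 99
- B+C+F: volume 8, weight 16, value 80
Best: $103.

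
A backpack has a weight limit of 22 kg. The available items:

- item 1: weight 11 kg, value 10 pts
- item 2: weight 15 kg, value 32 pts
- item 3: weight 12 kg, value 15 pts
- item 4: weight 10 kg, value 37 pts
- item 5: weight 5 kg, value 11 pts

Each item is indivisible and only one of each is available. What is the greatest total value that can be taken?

This is a 0/1 knapsack; check combinations near the capacity.
- item 3+item 4: weight 12+10=22, value 15+37=52
- item 4+item 5: weight 10+5=15, value 37+11=48
- item 1+item 4: weight 11+10=21, value 10+37=47
- item 2+item 5: weight 15+5=20, value 32+11=43
- item 4: weight 10, value 37
Best: 52 pts.

52 pts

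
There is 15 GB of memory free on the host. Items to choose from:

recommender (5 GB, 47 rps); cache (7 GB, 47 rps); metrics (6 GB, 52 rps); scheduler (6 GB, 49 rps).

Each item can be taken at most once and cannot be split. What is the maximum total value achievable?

Check high-value combinations within 15 GB:
- metrics+scheduler: memory 6+6=12, value 52+49=101
- recommender+metrics: memory 5+6=11, value 47+52=99
- cache+metrics: memory 7+6=13, value 47+52=99
- recommender+scheduler: memory 5+6=11, value 47+49=96
- cache+scheduler: memory 7+6=13, value 47+49=96
Best: 101 rps.

101 rps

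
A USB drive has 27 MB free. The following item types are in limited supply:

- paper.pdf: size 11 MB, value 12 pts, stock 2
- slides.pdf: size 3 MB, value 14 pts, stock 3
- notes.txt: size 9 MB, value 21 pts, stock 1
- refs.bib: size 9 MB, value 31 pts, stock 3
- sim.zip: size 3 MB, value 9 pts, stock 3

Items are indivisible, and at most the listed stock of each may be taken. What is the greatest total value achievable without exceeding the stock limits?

104 pts

Best selections within size 27 and stock limits:
- 3×slides.pdf + 2×refs.bib: size 27, value 104
- 3×slides.pdf + 1×refs.bib + 3×sim.zip: size 27, value 100
- 2×slides.pdf + 2×refs.bib + 1×sim.zip: size 27, value 99
- 1×slides.pdf + 2×refs.bib + 2×sim.zip: size 27, value 94
Best: 104 pts.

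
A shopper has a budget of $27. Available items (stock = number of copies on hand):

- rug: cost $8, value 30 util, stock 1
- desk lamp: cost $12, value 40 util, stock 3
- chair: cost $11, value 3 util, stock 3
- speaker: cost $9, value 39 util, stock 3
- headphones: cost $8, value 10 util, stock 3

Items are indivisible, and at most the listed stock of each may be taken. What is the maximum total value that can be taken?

117 util

Top feasible selections:
- 3×speaker: cost 27, value 117
- 1×rug + 2×speaker: cost 26, value 108
- 2×speaker + 1×headphones: cost 26, value 88
Best: 117 util.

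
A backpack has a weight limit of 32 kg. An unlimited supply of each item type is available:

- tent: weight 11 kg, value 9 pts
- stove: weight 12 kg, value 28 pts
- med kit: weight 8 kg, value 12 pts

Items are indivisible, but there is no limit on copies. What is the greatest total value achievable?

68 pts

Best value-per-unit is stove at 28/12; filling with it alone gives 2×28 = 56.
Optimal mix: 2×stove + 1×med kit → weight 32, value 68.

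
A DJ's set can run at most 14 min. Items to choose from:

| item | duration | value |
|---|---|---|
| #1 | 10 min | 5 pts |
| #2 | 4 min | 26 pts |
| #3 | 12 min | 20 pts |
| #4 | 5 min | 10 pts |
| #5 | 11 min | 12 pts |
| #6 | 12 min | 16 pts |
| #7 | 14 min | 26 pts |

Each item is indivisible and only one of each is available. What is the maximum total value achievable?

This is a 0/1 knapsack; check combinations near the capacity.
- #2+#4: duration 4+5=9, value 26+10=36
- #1+#2: duration 10+4=14, value 5+26=31
- #2: duration 4, value 26
- #7: duration 14, value 26
Best: 36 pts.

36 pts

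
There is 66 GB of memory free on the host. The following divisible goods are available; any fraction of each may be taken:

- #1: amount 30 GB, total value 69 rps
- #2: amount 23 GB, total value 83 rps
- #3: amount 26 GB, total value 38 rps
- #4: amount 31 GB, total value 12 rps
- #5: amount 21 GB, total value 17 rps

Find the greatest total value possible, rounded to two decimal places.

171.00

Take in order of value per unit:
- #2 (83/23 per unit): all 23 → value 83, running total 83.00
- #1 (69/30 per unit): all 30 → value 69, running total 152.00
- #3 (38/26 per unit): 13 of 26 → value 13×38/26 = 19.0000, running total 171.00
Total 171.00.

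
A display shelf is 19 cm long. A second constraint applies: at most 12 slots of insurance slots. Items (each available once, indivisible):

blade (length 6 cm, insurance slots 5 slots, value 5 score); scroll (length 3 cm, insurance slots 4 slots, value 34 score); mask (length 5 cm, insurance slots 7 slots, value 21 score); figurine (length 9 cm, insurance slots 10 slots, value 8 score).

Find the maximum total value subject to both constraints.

Feasible sets respecting both limits:
- scroll+mask: length 8, insurance slots 11, value 55
- blade+scroll: length 9, insurance slots 9, value 39
- scroll: length 3, insurance slots 4, value 34
- blade+mask: length 11, insurance slots 12, value 26
Best: 55 score.

55 score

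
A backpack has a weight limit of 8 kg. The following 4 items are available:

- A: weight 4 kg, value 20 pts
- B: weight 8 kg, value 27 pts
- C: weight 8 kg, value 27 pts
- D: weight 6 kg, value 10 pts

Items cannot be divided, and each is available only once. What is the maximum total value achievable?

27 pts

Check high-value combinations within 8 kg:
- B: weight 8, value 27
- C: weight 8, value 27
- A: weight 4, value 20
- D: weight 6, value 10
Best: 27 pts.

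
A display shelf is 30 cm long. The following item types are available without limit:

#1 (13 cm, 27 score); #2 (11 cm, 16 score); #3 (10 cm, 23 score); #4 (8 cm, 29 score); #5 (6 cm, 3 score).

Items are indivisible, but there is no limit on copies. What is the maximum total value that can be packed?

90 score

Best value-per-unit is #4 at 29/8; filling with it alone gives 3×29 = 87.
Optimal mix: 3×#4 + 1×#5 → length 30, value 90.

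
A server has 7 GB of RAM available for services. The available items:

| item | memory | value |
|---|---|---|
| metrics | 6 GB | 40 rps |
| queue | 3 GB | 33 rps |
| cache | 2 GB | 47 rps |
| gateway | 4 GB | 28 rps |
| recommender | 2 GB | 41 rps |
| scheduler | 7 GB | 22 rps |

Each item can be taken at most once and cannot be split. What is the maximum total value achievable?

121 rps

This is a 0/1 knapsack; check combinations near the capacity.
- queue+cache+recommender: memory 3+2+2=7, value 33+47+41=121
- cache+recommender: memory 2+2=4, value 47+41=88
- queue+cache: memory 3+2=5, value 33+47=80
- cache+gateway: memory 2+4=6, value 47+28=75
- queue+recommender: memory 3+2=5, value 33+41=74
Best: 121 rps.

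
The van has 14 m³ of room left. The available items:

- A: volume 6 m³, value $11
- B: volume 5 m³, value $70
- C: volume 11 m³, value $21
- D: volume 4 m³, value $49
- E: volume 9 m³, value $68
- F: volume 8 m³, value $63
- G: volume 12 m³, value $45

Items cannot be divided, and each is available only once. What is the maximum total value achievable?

This is a 0/1 knapsack; check combinations near the capacity.
- B+E: volume 5+9=14, value 70+68=138
- B+F: volume 5+8=13, value 70+63=133
- B+D: volume 5+4=9, value 70+49=119
- D+E: volume 4+9=13, value 49+68=117
Best: $138.

$138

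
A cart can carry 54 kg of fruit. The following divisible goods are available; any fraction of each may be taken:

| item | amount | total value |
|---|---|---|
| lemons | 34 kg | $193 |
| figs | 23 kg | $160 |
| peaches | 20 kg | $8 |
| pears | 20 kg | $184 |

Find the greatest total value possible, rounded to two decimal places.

406.44

Take in order of value per unit:
- pears (184/20 per unit): all 20 → value 184, running total 184.00
- figs (160/23 per unit): all 23 → value 160, running total 344.00
- lemons (193/34 per unit): 11 of 34 → value 11×193/34 = 62.4412, running total 406.44
Total 406.44.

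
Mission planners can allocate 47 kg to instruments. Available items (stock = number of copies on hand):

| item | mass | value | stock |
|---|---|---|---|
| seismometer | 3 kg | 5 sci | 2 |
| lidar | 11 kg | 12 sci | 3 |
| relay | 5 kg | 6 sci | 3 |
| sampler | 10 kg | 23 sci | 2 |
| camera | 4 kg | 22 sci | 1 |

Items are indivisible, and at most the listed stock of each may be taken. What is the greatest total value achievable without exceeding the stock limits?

Top feasible selections:
- 2×seismometer + 3×relay + 2×sampler + 1×camera: mass 45, value 96
- 2×seismometer + 1×lidar + 1×relay + 2×sampler + 1×camera: mass 46, value 96
- 1×lidar + 2×relay + 2×sampler + 1×camera: mass 45, value 92
Best: 96 sci.

96 sci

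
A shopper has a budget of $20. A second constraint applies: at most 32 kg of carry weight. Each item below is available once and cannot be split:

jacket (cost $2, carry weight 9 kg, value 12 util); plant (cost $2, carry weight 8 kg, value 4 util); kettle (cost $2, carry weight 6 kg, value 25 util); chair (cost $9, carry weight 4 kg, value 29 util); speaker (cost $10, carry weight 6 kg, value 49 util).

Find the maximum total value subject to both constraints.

90 util

Feasible sets respecting both limits:
- jacket+plant+kettle+speaker: cost 16, carry weight 29, value 90
- jacket+kettle+speaker: cost 14, carry weight 21, value 86
- plant+kettle+speaker: cost 14, carry weight 20, value 78
- chair+speaker: cost 19, carry weight 10, value 78
Best: 90 util.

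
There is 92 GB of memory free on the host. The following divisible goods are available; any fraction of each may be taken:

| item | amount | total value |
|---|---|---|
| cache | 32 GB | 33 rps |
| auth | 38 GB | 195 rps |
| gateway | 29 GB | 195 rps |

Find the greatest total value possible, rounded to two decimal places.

415.78

Take in order of value per unit:
- gateway (195/29 per unit): all 29 → value 195, running total 195.00
- auth (195/38 per unit): all 38 → value 195, running total 390.00
- cache (33/32 per unit): 25 of 32 → value 25×33/32 = 25.7813, running total 415.78
Total 415.78.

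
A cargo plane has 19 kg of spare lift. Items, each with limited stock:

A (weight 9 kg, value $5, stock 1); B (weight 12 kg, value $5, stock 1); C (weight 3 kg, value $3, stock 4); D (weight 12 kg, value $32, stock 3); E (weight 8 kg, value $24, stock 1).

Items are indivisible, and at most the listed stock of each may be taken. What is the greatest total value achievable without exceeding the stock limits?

Best selections within weight 19 and stock limits:
- 2×C + 1×D: weight 18, value 38
- 1×C + 1×D: weight 15, value 35
- 3×C + 1×E: weight 17, value 33
- 1×D: weight 12, value 32
Best: $38.

$38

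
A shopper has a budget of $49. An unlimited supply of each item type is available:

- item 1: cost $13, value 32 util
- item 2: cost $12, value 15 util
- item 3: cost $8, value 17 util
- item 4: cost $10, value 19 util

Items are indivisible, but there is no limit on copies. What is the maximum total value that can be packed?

115 util

Best value-per-unit is item 1 at 32/13; filling with it alone gives 3×32 = 96.
Optimal mix: 3×item 1 + 1×item 4 → cost 49, value 115.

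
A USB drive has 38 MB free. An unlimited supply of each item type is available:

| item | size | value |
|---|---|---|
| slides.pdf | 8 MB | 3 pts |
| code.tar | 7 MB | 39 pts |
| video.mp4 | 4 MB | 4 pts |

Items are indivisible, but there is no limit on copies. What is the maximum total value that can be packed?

Best value-per-unit is code.tar at 39/7, and filling with it alone uses size 5×7=35. No mix of the others beats 5×39 = 195.

195 pts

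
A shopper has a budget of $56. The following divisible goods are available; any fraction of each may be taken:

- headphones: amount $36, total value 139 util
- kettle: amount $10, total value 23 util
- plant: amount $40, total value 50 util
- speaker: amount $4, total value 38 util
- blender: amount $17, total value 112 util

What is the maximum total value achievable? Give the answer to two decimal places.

285.14

Take in order of value per unit:
- speaker (38/4 per unit): all 4 → value 38, running total 38.00
- blender (112/17 per unit): all 17 → value 112, running total 150.00
- headphones (139/36 per unit): 35 of 36 → value 35×139/36 = 135.1389, running total 285.14
Total 285.14.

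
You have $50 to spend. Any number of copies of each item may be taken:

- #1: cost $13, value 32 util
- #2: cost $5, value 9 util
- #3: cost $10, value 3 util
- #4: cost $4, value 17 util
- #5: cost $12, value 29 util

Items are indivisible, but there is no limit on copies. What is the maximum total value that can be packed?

204 util

Best value-per-unit is #4 at 17/4, and filling with it alone uses cost 12×4=48. No mix of the others beats 12×17 = 204.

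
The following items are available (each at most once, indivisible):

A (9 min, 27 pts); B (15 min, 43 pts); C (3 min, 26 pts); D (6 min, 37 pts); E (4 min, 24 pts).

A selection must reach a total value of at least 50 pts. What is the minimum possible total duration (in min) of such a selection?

Subsets with value ≥ 50, sorted by total duration:
- C+E: duration 7, value 50
- C+D: duration 9, value 63
Minimum duration: 7 min.

7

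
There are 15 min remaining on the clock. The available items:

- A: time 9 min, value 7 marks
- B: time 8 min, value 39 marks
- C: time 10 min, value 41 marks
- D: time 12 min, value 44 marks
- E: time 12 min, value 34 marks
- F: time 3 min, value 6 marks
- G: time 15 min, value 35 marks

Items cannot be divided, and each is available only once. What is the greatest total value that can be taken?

50 marks

Check high-value combinations within 15 min:
- D+F: time 12+3=15, value 44+6=50
- C+F: time 10+3=13, value 41+6=47
- B+F: time 8+3=11, value 39+6=45
Best: 50 marks.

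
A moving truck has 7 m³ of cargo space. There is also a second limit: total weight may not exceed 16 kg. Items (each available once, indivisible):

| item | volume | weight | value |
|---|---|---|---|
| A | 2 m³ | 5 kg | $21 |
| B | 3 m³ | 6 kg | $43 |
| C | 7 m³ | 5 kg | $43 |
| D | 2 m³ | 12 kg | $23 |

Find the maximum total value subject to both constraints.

$64

Feasible sets respecting both limits:
- A+B: volume 5, weight 11, value 64
- B: volume 3, weight 6, value 43
- C: volume 7, weight 5, value 43
- D: volume 2, weight 12, value 23
Best: $64.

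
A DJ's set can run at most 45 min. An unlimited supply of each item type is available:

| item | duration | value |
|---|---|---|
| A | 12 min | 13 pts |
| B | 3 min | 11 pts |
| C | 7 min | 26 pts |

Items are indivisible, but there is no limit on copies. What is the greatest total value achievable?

167 pts

Best value-per-unit is C at 26/7; filling with it alone gives 6×26 = 156.
Optimal mix: 1×B + 6×C → duration 45, value 167.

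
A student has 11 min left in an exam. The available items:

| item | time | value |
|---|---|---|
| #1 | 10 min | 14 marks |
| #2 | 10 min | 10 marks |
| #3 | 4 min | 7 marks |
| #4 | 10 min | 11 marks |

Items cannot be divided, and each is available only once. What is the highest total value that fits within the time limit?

Check high-value combinations within 11 min:
- #1: time 10, value 14
- #4: time 10, value 11
- #2: time 10, value 10
- #3: time 4, value 7
Best: 14 marks.

14 marks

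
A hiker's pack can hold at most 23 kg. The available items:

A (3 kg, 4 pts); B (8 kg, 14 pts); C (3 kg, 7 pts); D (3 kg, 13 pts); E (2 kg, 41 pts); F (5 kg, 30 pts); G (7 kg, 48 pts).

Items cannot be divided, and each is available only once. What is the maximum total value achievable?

Check high-value combinations within 23 kg:
- A+C+D+E+F+G: weight 3+3+3+2+5+7=23, value 4+7+13+41+30+48=143
- C+D+E+F+G: weight 3+3+2+5+7=20, value 7+13+41+30+48=139
- A+D+E+F+G: weight 3+3+2+5+7=20, value 4+13+41+30+48=136
Best: 143 pts.

143 pts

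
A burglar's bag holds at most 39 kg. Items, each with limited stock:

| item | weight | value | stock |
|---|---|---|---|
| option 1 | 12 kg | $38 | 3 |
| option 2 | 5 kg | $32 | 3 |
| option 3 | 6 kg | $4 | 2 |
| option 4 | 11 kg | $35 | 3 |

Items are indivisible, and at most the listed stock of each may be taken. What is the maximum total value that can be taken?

$172

Top feasible selections:
- 2×option 1 + 3×option 2: weight 39, value 172
- 1×option 1 + 3×option 2 + 1×option 4: weight 38, value 169
- 3×option 2 + 2×option 4: weight 37, value 166
Best: $172.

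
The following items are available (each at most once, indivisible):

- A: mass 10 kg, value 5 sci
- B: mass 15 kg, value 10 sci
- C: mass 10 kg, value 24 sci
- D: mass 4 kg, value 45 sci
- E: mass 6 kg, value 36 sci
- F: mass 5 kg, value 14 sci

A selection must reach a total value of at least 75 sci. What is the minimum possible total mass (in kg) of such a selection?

10

Subsets with value ≥ 75, sorted by total mass:
- D+E: mass 10, value 81
- D+E+F: mass 15, value 95
- C+D+F: mass 19, value 83
- C+D+E: mass 20, value 105
Minimum mass: 10 kg.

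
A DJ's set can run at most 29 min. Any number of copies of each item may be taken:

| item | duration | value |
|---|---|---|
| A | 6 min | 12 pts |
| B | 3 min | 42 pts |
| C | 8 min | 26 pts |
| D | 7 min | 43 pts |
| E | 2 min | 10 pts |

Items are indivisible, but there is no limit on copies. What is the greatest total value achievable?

Best value-per-unit is B at 42/3; filling with it alone gives 9×42 = 378.
Optimal mix: 9×B + 1×E → duration 29, value 388.

388 pts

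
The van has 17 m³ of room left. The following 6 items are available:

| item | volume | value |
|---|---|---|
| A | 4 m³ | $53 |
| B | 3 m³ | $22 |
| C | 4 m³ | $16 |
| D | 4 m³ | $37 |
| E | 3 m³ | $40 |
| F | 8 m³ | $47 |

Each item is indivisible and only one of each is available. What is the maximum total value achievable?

$152

Check high-value combinations within 17 m³:
- A+B+D+E: volume 4+3+4+3=14, value 53+22+37+40=152
- A+C+D+E: volume 4+4+4+3=15, value 53+16+37+40=146
- A+E+F: volume 4+3+8=15, value 53+40+47=140
- A+D+F: volume 4+4+8=16, value 53+37+47=137
Best: $152.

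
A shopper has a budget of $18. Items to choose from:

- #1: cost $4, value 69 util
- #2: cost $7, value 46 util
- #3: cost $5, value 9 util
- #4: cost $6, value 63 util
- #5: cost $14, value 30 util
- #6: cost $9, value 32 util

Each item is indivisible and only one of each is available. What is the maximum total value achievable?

Check high-value combinations within $18:
- #1+#2+#4: cost 4+7+6=17, value 69+46+63=178
- #1+#3+#4: cost 4+5+6=15, value 69+9+63=141
- #1+#4: cost 4+6=10, value 69+63=132
- #1+#2+#3: cost 4+7+5=16, value 69+46+9=124
Best: 178 util.

178 util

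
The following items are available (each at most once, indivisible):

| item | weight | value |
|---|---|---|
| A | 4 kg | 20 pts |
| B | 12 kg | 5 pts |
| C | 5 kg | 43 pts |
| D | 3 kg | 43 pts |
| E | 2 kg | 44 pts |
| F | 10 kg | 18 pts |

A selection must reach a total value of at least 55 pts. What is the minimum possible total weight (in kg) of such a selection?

5

Subsets with value ≥ 55, sorted by total weight:
- D+E: weight 5, value 87
- A+E: weight 6, value 64
Minimum weight: 5 kg.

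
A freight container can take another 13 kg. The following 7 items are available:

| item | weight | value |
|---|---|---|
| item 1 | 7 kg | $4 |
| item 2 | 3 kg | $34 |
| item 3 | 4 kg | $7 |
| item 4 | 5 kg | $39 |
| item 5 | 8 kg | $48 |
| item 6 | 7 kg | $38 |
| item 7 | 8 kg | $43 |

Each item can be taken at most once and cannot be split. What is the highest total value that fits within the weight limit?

$87

Check high-value combinations within 13 kg:
- item 4+item 5: weight 5+8=13, value 39+48=87
- item 2+item 5: weight 3+8=11, value 34+48=82
- item 4+item 7: weight 5+8=13, value 39+43=82
- item 2+item 3+item 4: weight 3+4+5=12, value 34+7+39=80
- item 2+item 7: weight 3+8=11, value 34+43=77
Best: $87.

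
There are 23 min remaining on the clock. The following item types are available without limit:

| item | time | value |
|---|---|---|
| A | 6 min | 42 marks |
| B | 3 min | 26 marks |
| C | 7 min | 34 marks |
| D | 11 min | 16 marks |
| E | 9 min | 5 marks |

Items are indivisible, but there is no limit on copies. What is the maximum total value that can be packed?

Best value-per-unit is B at 26/3, and filling with it alone uses time 7×3=21. No mix of the others beats 7×26 = 182.

182 marks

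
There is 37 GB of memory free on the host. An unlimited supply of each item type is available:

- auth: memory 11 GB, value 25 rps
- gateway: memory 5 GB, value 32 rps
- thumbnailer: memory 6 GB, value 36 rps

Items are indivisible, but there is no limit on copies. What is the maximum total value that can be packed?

Best value-per-unit is gateway at 32/5; filling with it alone gives 7×32 = 224.
Optimal mix: 5×gateway + 2×thumbnailer → memory 37, value 232.

232 rps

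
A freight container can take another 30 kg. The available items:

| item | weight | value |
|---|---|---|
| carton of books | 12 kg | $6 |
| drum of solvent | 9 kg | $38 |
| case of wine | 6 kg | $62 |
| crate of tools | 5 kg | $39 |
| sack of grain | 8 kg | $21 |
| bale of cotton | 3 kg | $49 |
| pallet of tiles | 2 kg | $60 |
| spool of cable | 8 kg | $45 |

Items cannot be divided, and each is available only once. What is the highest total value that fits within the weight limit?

Check high-value combinations within 30 kg:
- case of wine+crate of tools+bale of cotton+pallet of tiles+spool of cable: weight 6+5+3+2+8=24, value 62+39+49+60+45=255
- drum of solvent+case of wine+bale of cotton+pallet of tiles+spool of cable: weight 9+6+3+2+8=28, value 38+62+49+60+45=254
- drum of solvent+case of wine+crate of tools+bale of cotton+pallet of tiles: weight 9+6+5+3+2=25, value 38+62+39+49+60=248
- drum of solvent+case of wine+crate of tools+pallet of tiles+spool of cable: weight 9+6+5+2+8=30, value 38+62+39+60+45=244
Best: $255.

$255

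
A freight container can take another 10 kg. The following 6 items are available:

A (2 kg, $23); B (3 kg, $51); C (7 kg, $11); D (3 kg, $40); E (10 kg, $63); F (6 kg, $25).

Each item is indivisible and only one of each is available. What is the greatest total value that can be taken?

Check high-value combinations within 10 kg:
- A+B+D: weight 2+3+3=8, value 23+51+40=114
- B+D: weight 3+3=6, value 51+40=91
- B+F: weight 3+6=9, value 51+25=76
- A+B: weight 2+3=5, value 23+51=74
Best: $114.

$114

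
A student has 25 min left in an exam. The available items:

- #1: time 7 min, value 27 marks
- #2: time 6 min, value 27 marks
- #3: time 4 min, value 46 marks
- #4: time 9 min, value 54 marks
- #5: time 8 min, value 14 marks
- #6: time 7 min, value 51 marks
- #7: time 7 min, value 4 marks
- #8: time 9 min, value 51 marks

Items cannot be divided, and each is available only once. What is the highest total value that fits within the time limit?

Check high-value combinations within 25 min:
- #4+#6+#8: time 9+7+9=25, value 54+51+51=156
- #3+#4+#6: time 4+9+7=20, value 46+54+51=151
- #3+#4+#8: time 4+9+9=22, value 46+54+51=151
- #1+#2+#3+#6: time 7+6+4+7=24, value 27+27+46+51=151
- #3+#6+#8: time 4+7+9=20, value 46+51+51=148
Best: 156 marks.

156 marks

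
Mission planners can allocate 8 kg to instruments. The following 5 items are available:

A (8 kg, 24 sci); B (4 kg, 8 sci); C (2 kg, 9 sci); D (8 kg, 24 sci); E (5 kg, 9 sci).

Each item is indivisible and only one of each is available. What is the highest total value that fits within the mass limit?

Check high-value combinations within 8 kg:
- A: mass 8, value 24
- D: mass 8, value 24
- C+E: mass 2+5=7, value 9+9=18
- B+C: mass 4+2=6, value 8+9=17
Best: 24 sci.

24 sci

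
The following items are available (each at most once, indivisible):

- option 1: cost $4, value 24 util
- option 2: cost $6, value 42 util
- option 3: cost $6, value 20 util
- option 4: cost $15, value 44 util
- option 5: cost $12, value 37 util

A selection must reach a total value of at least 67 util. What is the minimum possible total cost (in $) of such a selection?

16

Subsets with value ≥ 67, sorted by total cost:
- option 1+option 2+option 3: cost 16, value 86
- option 2+option 5: cost 18, value 79
- option 1+option 4: cost 19, value 68
Minimum cost: 16 $.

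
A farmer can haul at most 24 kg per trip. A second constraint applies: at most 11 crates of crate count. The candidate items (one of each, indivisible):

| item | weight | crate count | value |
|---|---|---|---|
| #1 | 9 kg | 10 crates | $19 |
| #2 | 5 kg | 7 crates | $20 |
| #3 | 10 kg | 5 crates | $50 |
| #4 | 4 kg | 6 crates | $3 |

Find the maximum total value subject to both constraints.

Feasible sets respecting both limits:
- #3+#4: weight 14, crate count 11, value 53
- #3: weight 10, crate count 5, value 50
- #2: weight 5, crate count 7, value 20
Best: $53.

$53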